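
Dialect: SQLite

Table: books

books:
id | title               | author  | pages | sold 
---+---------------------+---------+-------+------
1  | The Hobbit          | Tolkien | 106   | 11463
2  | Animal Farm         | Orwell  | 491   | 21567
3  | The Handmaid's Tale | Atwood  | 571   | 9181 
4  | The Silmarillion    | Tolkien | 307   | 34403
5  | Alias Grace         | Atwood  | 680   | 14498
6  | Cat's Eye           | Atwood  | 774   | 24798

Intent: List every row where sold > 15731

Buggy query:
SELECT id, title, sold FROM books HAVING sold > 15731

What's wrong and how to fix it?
Bug: This is a non-aggregate query (no GROUP BY, no aggregates), so in SQLite the HAVING clause is invalid here; a row-level condition belongs in WHERE

Fix: Use WHERE for row-level filtering

Corrected query:
SELECT id, title, sold FROM books WHERE sold > 15731

Result:
id | title            | sold 
---+------------------+------
2  | Animal Farm      | 21567
4  | The Silmarillion | 34403
6  | Cat's Eye        | 24798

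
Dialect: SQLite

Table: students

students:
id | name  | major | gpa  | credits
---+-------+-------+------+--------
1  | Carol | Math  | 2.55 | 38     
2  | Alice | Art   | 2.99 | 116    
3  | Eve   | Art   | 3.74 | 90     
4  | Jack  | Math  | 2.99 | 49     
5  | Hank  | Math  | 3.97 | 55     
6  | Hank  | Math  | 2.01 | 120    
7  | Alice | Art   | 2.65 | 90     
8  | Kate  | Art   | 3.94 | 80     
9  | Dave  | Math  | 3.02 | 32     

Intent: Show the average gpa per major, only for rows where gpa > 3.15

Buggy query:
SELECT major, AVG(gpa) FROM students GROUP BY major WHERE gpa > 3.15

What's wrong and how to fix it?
Bug: WHERE cannot follow GROUP BY

Fix: Move the WHERE clause before GROUP BY

Corrected query:
SELECT major, AVG(gpa) FROM students WHERE gpa > 3.15 GROUP BY major

Result:
major | AVG(gpa)
------+---------
Art   | 3.84    
Math  | 3.97    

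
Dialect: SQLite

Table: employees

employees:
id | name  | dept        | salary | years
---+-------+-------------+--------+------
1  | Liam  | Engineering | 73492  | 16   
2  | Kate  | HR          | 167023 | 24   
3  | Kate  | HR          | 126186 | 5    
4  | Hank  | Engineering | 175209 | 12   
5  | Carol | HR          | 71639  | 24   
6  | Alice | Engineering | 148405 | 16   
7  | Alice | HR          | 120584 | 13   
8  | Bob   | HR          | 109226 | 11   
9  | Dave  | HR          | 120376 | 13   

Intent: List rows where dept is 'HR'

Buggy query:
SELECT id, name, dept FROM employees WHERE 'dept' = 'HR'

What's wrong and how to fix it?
Bug: Single quotes denote string literals in SQL; the column name is being compared as a constant string

Fix: Remove the quotes around the column name (or use double quotes for an identifier)

Corrected query:
SELECT id, name, dept FROM employees WHERE dept = 'HR'

Result:
id | name  | dept
---+-------+-----
2  | Kate  | HR  
3  | Kate  | HR  
5  | Carol | HR  
7  | Alice | HR  
8  | Bob   | HR  
9  | Dave  | HR  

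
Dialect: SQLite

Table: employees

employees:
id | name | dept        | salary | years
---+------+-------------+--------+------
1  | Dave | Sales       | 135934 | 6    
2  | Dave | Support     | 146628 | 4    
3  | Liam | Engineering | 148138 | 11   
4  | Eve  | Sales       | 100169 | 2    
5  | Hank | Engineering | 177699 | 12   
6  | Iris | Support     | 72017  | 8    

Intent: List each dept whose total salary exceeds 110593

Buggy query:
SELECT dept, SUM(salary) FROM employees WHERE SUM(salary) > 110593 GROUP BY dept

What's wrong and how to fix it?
Bug: WHERE runs before GROUP BY, so aggregates aren't available there

Fix: Use HAVING (which filters groups after aggregation) instead of WHERE

Corrected query:
SELECT dept, SUM(salary) FROM employees GROUP BY dept HAVING SUM(salary) > 110593

Result:
dept        | SUM(salary)
------------+------------
Engineering | 325837     
Sales       | 236103     
Support     | 218645     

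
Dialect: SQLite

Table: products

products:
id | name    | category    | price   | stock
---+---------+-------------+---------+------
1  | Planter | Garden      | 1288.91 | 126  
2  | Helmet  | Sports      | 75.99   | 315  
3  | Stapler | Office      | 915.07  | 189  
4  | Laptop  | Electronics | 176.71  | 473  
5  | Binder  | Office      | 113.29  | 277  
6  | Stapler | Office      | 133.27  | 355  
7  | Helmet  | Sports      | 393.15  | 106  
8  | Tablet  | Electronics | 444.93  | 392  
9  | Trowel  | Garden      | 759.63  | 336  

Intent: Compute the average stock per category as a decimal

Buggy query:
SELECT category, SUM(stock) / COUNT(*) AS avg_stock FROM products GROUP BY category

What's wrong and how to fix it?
Bug: Both operands are integers, so '/' performs integer division and truncates

Fix: Cast one side to REAL so the division keeps the fractional part

Corrected query:
SELECT category, SUM(stock) * 1.0 / COUNT(*) AS avg_stock FROM products GROUP BY category

Result:
category    | avg_stock 
------------+-----------
Electronics | 432.5     
Garden      | 231       
Office      | 273.666667
Sports      | 210.5     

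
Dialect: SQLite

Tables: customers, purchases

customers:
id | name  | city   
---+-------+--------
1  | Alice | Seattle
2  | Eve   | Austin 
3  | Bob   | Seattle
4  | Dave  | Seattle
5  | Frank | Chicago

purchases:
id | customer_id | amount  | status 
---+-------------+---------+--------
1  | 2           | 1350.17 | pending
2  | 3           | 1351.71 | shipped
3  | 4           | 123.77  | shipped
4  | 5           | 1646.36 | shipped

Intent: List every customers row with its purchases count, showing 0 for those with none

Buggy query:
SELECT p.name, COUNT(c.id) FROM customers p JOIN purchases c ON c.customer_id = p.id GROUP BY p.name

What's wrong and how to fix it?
Bug: An inner join excludes parents with zero children

Fix: Switch to LEFT JOIN to retain unmatched parent rows

Corrected query:
SELECT p.name, COUNT(c.id) FROM customers p LEFT JOIN purchases c ON c.customer_id = p.id GROUP BY p.name

Result:
name  | COUNT(c.id)
------+------------
Alice | 0          
Bob   | 1          
Dave  | 1          
Eve   | 1          
Frank | 1          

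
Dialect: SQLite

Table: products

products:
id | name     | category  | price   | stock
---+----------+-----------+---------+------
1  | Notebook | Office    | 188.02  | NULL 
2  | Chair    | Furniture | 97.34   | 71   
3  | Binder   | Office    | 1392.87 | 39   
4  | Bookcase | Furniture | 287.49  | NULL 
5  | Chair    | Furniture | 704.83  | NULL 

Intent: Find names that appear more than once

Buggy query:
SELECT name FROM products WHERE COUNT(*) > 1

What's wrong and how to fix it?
Bug: WHERE can't reference COUNT(*); aggregates are computed after WHERE

Fix: GROUP BY name, then filter groups with HAVING COUNT(*) > 1

Corrected query:
SELECT name FROM products GROUP BY name HAVING COUNT(*) > 1

Result:
name 
-----
Chair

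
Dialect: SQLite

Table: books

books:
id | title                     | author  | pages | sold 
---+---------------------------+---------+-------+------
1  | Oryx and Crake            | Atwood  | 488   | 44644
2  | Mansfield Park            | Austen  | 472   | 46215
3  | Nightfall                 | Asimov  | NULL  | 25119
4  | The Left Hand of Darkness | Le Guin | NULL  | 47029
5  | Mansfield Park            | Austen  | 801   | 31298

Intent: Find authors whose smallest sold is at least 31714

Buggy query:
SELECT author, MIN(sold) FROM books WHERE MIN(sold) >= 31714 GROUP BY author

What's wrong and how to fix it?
Bug: MIN() in WHERE is a misuse of aggregate

Fix: Use HAVING for the per-group MIN condition

Corrected query:
SELECT author, MIN(sold) FROM books GROUP BY author HAVING MIN(sold) >= 31714

Result:
author  | MIN(sold)
--------+----------
Atwood  | 44644    
Le Guin | 47029    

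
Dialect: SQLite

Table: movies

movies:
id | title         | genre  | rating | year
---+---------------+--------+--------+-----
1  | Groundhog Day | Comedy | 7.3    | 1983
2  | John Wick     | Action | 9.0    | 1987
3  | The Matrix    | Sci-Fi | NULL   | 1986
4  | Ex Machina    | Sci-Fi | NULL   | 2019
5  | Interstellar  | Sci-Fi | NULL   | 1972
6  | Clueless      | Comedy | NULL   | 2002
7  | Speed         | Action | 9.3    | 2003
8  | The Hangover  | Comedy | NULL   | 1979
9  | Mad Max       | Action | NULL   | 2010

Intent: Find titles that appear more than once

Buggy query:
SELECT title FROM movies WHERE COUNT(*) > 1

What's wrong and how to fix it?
Bug: WHERE can't reference COUNT(*); aggregates are computed after WHERE

Fix: GROUP BY title, then filter groups with HAVING COUNT(*) > 1

Corrected query:
SELECT title FROM movies GROUP BY title HAVING COUNT(*) > 1

Result:
(no rows)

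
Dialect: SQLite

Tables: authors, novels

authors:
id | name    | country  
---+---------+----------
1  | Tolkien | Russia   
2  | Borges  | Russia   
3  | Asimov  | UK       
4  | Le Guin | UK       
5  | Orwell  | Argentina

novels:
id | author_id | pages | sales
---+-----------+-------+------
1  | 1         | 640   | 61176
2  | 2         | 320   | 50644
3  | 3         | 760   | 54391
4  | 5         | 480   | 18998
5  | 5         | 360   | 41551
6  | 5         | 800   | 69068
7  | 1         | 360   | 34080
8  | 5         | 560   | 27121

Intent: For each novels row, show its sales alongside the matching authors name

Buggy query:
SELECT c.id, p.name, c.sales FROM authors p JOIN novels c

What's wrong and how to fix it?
Bug: JOIN with no ON clause produces a cartesian product; every novels row pairs with every authors row

Fix: Add ON c.author_id = p.id to the JOIN

Corrected query:
SELECT c.id, p.name, c.sales FROM authors p JOIN novels c ON c.author_id = p.id

Result:
id | name    | sales
---+---------+------
1  | Tolkien | 61176
2  | Borges  | 50644
3  | Asimov  | 54391
4  | Orwell  | 18998
5  | Orwell  | 41551
6  | Orwell  | 69068
7  | Tolkien | 34080
8  | Orwell  | 27121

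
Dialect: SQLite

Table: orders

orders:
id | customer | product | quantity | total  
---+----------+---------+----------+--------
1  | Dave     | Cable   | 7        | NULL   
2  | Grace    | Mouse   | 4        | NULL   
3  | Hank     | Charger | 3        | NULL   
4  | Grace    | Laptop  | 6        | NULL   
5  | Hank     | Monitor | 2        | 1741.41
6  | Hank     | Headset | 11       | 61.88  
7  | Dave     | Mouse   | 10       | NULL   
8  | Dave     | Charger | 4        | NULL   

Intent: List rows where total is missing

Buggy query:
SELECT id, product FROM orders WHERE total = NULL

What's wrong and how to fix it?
Bug: '= NULL' is always unknown in SQL three-valued logic, so no rows match

Fix: Use IS NULL to test for NULL

Corrected query:
SELECT id, product FROM orders WHERE total IS NULL

Result:
id | product
---+--------
1  | Cable  
2  | Mouse  
3  | Charger
4  | Laptop 
7  | Mouse  
8  | Charger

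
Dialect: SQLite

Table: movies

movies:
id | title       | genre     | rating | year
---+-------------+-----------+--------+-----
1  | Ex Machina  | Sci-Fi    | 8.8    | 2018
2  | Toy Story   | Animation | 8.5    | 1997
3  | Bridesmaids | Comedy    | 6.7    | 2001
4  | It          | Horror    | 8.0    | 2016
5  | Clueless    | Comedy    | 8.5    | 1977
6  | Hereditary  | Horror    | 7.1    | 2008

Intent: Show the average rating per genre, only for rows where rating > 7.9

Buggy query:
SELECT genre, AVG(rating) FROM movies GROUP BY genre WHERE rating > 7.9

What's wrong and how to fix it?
Bug: Row-level WHERE must come before GROUP BY in the clause order

Fix: Move the WHERE clause before GROUP BY

Corrected query:
SELECT genre, AVG(rating) FROM movies WHERE rating > 7.9 GROUP BY genre

Result:
genre     | AVG(rating)
----------+------------
Animation | 8.5        
Comedy    | 8.5        
Horror    | 8          
Sci-Fi    | 8.8        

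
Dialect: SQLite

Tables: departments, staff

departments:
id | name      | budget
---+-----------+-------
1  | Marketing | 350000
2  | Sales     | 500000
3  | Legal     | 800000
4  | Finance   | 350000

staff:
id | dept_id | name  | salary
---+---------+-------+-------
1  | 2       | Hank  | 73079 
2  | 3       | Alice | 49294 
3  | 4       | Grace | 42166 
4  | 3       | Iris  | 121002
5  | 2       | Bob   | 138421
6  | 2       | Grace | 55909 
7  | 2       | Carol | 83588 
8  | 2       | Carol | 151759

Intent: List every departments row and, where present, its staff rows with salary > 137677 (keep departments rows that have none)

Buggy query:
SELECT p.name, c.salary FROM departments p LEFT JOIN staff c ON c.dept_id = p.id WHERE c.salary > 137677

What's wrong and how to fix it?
Bug: Filtering c.salary in WHERE discards the NULL rows produced by LEFT JOIN, turning it into an inner join

Fix: Put 'c.salary > 137677' in the JOIN's ON clause instead of WHERE

Corrected query:
SELECT p.name, c.salary FROM departments p LEFT JOIN staff c ON c.dept_id = p.id AND c.salary > 137677

Result:
name      | salary
----------+-------
Marketing | NULL  
Sales     | 138421
Sales     | 151759
Legal     | NULL  
Finance   | NULL  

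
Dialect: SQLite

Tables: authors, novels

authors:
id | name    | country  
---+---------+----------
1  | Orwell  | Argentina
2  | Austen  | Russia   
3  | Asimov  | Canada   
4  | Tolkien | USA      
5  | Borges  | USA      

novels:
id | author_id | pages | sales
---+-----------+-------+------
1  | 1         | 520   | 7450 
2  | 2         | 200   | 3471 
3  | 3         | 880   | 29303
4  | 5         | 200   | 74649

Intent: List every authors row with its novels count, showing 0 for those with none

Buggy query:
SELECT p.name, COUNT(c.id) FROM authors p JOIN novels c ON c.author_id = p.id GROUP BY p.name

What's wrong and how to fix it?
Bug: INNER JOIN drops authors rows that have no matching novels rows

Fix: Use LEFT JOIN so parents without children still appear (COUNT(c.id) gives 0)

Corrected query:
SELECT p.name, COUNT(c.id) FROM authors p LEFT JOIN novels c ON c.author_id = p.id GROUP BY p.name

Result:
name    | COUNT(c.id)
--------+------------
Asimov  | 1          
Austen  | 1          
Borges  | 1          
Orwell  | 1          
Tolkien | 0          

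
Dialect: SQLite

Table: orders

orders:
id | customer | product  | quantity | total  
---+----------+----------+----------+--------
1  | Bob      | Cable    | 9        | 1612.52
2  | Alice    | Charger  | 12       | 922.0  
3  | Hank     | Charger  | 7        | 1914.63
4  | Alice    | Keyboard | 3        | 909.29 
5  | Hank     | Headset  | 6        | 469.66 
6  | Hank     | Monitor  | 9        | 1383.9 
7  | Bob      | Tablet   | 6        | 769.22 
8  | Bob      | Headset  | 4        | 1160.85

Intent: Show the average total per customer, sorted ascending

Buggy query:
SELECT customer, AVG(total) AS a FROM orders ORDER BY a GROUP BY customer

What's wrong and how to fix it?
Bug: GROUP BY must precede ORDER BY

Fix: Reorder: SELECT … FROM … GROUP BY … ORDER BY …

Corrected query:
SELECT customer, AVG(total) AS a FROM orders GROUP BY customer ORDER BY a

Result:
customer | a          
---------+------------
Alice    | 915.645    
Bob      | 1180.863333
Hank     | 1256.063333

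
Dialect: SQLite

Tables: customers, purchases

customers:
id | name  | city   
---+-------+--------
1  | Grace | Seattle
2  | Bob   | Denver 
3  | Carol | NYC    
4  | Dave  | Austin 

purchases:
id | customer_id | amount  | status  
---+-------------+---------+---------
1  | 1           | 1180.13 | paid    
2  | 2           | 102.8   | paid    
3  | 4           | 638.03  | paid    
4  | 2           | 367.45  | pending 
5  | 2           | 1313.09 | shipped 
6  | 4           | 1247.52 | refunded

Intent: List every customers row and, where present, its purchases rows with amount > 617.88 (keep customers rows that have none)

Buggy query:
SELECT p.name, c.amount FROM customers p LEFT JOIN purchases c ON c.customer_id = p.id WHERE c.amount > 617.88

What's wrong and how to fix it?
Bug: A WHERE condition on the right-hand table after LEFT JOIN drops unmatched parents

Fix: Move the right-table condition into the ON clause so unmatched parents are kept

Corrected query:
SELECT p.name, c.amount FROM customers p LEFT JOIN purchases c ON c.customer_id = p.id AND c.amount > 617.88

Result:
name  | amount 
------+--------
Grace | 1180.13
Bob   | 1313.09
Carol | NULL   
Dave  | 638.03 
Dave  | 1247.52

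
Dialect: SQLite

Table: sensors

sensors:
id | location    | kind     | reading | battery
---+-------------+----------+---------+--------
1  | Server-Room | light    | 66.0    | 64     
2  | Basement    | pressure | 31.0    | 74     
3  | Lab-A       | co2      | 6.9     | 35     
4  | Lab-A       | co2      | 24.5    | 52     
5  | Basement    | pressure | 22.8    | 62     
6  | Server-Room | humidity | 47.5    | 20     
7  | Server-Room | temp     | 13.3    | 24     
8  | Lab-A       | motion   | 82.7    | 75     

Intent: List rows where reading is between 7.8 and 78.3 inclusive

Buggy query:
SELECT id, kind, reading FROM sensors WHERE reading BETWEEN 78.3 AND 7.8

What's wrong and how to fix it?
Bug: The bounds are reversed; BETWEEN a AND b requires a <= b to match anything

Fix: Write BETWEEN 7.8 AND 78.3

Corrected query:
SELECT id, kind, reading FROM sensors WHERE reading BETWEEN 7.8 AND 78.3

Result:
id | kind     | reading
---+----------+--------
1  | light    | 66     
2  | pressure | 31     
4  | co2      | 24.5   
5  | pressure | 22.8   
6  | humidity | 47.5   
7  | temp     | 13.3   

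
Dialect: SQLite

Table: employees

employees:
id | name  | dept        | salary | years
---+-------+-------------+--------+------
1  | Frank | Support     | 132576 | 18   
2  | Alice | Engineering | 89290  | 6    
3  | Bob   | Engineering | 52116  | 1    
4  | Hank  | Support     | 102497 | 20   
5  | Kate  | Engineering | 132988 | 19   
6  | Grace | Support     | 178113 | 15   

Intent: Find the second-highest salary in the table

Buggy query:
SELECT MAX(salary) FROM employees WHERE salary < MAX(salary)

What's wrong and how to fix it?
Bug: MAX(salary) on the right of the comparison is an aggregate-in-WHERE error

Fix: Put the inner MAX in a scalar subquery

Corrected query:
SELECT MAX(salary) FROM employees WHERE salary < (SELECT MAX(salary) FROM employees)

Result:
MAX(salary)
-----------
132988     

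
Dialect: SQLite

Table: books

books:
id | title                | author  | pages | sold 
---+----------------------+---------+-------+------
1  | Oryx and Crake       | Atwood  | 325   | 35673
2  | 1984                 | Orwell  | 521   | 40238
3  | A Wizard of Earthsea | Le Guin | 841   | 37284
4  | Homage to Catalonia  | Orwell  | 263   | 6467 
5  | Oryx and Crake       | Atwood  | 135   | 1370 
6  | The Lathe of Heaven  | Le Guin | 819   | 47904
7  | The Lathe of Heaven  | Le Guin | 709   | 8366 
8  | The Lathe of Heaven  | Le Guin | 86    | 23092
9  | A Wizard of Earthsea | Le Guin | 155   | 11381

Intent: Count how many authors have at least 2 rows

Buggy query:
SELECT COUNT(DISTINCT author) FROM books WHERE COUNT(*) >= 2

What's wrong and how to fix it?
Bug: WHERE filters individual rows, not groups, so a group-level COUNT is invalid there

Fix: Use a subquery that GROUPs and filters with HAVING, then count its rows

Corrected query:
SELECT COUNT(*) FROM (SELECT author FROM books GROUP BY author HAVING COUNT(*) >= 2)

Result:
COUNT(*)
--------
3       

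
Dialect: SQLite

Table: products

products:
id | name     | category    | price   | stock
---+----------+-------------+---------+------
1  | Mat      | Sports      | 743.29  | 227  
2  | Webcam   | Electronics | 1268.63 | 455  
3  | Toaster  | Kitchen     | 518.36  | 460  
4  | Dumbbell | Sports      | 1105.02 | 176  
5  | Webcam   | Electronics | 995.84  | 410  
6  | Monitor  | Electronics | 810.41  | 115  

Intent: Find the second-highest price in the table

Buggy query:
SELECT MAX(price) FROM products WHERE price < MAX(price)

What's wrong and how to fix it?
Bug: MAX(price) on the right of the comparison is an aggregate-in-WHERE error

Fix: Compute the overall MAX in a subquery, then take MAX of rows below it

Corrected query:
SELECT MAX(price) FROM products WHERE price < (SELECT MAX(price) FROM products)

Result:
MAX(price)
----------
1105.02   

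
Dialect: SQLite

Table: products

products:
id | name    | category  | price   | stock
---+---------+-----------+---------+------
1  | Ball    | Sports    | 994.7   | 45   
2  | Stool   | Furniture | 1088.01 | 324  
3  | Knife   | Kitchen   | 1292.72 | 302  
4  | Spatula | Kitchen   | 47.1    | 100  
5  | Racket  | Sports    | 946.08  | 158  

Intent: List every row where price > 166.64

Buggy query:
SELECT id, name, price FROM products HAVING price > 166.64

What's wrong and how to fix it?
Bug: HAVING filters the output of aggregation, but this query has no GROUP BY and no aggregate functions, so SQLite rejects it (HAVING clause on a non-aggregate query); the condition here is per row

Fix: Replace HAVING with WHERE since the condition applies to individual rows

Corrected query:
SELECT id, name, price FROM products WHERE price > 166.64

Result:
id | name   | price  
---+--------+--------
1  | Ball   | 994.7  
2  | Stool  | 1088.01
3  | Knife  | 1292.72
5  | Racket | 946.08 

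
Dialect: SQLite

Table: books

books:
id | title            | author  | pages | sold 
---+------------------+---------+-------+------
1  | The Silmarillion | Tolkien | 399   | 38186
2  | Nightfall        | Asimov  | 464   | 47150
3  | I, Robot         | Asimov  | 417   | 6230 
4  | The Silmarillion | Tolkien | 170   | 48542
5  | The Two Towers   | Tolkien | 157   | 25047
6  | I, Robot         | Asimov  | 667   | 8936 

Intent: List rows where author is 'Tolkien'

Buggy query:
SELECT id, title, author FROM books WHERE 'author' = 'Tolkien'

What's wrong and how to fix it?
Bug: Single quotes denote string literals in SQL; the column name is being compared as a constant string

Fix: Reference the column as author without single quotes

Corrected query:
SELECT id, title, author FROM books WHERE author = 'Tolkien'

Result:
id | title            | author 
---+------------------+--------
1  | The Silmarillion | Tolkien
4  | The Silmarillion | Tolkien
5  | The Two Towers   | Tolkien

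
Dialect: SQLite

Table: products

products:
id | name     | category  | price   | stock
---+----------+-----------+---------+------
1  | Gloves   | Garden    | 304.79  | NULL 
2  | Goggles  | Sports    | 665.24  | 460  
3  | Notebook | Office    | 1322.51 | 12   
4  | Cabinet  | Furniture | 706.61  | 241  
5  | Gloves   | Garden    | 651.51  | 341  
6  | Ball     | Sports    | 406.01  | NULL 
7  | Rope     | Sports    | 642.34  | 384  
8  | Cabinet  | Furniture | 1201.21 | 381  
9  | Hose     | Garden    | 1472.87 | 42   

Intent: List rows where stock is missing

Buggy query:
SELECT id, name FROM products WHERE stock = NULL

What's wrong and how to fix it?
Bug: Comparing to NULL with '=' never matches; NULL = NULL is unknown, not true

Fix: Replace '= NULL' with 'IS NULL'

Corrected query:
SELECT id, name FROM products WHERE stock IS NULL

Result:
id | name  
---+-------
1  | Gloves
6  | Ball  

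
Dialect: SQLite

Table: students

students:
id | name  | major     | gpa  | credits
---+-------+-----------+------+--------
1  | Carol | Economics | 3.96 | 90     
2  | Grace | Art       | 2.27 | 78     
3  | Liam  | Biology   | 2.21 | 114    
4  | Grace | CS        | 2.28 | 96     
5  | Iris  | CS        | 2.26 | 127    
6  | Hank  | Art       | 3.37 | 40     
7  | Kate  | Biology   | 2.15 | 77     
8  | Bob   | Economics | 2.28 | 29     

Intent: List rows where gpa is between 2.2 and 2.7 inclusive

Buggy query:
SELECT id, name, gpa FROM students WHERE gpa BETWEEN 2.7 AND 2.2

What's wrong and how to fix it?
Bug: The bounds are reversed; BETWEEN a AND b requires a <= b to match anything

Fix: Write BETWEEN 2.2 AND 2.7

Corrected query:
SELECT id, name, gpa FROM students WHERE gpa BETWEEN 2.2 AND 2.7

Result:
id | name  | gpa 
---+-------+-----
2  | Grace | 2.27
3  | Liam  | 2.21
4  | Grace | 2.28
5  | Iris  | 2.26
8  | Bob   | 2.28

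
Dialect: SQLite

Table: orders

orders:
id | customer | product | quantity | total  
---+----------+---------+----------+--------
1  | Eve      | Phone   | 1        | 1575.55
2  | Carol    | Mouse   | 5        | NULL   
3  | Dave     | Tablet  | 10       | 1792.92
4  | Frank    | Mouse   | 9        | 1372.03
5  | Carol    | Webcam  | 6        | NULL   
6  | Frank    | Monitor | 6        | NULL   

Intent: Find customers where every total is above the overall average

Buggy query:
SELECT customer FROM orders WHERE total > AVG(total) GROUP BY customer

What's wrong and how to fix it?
Bug: WHERE evaluates per row before aggregation, so AVG() is unavailable

Fix: Compute the overall average in a scalar subquery and compare each group's MIN against it in HAVING

Corrected query:
SELECT customer FROM orders GROUP BY customer HAVING MIN(total) > (SELECT AVG(total) FROM orders)

Result:
customer
--------
Dave    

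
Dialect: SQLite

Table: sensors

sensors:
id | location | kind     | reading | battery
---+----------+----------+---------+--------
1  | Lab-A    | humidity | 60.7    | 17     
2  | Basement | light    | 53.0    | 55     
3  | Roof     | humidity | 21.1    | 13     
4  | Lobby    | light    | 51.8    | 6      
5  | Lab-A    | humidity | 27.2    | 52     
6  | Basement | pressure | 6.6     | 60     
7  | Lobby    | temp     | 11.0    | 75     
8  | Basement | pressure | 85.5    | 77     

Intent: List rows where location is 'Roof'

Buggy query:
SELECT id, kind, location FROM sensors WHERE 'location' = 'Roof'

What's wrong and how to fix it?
Bug: 'location' in single quotes is a string literal, not the column; the comparison is literal-vs-literal and never true

Fix: Remove the quotes around the column name (or use double quotes for an identifier)

Corrected query:
SELECT id, kind, location FROM sensors WHERE location = 'Roof'

Result:
id | kind     | location
---+----------+---------
3  | humidity | Roof    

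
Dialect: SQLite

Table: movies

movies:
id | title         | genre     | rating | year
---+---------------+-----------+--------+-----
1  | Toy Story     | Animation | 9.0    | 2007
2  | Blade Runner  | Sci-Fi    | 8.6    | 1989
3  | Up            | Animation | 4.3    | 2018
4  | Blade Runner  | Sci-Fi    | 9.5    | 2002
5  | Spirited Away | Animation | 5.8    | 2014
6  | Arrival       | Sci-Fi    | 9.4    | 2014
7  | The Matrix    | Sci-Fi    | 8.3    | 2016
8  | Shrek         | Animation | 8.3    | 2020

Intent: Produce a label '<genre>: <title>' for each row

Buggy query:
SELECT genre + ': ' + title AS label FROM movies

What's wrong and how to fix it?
Bug: SQLite uses || for string concatenation; + coerces text to numbers (yielding 0)

Fix: Use the || operator for string concatenation

Corrected query:
SELECT genre || ': ' || title AS label FROM movies

Result:
label                   
------------------------
Animation: Toy Story    
Sci-Fi: Blade Runner    
Animation: Up           
Sci-Fi: Blade Runner    
Animation: Spirited Away
Sci-Fi: Arrival         
Sci-Fi: The Matrix      
Animation: Shrek        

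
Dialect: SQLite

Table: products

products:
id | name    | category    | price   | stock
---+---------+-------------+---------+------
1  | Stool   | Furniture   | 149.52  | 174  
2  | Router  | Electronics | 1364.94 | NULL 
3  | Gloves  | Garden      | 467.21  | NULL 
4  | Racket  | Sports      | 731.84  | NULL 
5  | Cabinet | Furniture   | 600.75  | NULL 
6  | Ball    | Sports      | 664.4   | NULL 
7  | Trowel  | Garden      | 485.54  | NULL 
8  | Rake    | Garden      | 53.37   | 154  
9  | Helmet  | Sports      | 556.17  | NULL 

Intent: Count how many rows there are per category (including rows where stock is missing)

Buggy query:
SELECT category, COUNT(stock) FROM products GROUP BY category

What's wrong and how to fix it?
Bug: COUNT(column) counts non-NULL values only; rows with NULL stock aren't counted

Fix: Replace COUNT(stock) with COUNT(*)

Corrected query:
SELECT category, COUNT(*) FROM products GROUP BY category

Result:
category    | COUNT(*)
------------+---------
Electronics | 1       
Furniture   | 2       
Garden      | 3       
Sports      | 3       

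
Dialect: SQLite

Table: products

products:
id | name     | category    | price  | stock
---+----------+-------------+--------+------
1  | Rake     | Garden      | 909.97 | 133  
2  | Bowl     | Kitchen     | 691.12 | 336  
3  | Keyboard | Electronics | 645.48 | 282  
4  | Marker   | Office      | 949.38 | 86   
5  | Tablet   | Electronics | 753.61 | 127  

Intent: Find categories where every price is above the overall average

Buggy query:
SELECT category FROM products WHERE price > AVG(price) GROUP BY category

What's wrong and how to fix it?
Bug: AVG() is an aggregate; it can't sit directly in WHERE

Fix: Use a subquery for AVG and a HAVING MIN(...) filter so the condition holds for every row in the group

Corrected query:
SELECT category FROM products GROUP BY category HAVING MIN(price) > (SELECT AVG(price) FROM products)

Result:
category
--------
Garden  
Office  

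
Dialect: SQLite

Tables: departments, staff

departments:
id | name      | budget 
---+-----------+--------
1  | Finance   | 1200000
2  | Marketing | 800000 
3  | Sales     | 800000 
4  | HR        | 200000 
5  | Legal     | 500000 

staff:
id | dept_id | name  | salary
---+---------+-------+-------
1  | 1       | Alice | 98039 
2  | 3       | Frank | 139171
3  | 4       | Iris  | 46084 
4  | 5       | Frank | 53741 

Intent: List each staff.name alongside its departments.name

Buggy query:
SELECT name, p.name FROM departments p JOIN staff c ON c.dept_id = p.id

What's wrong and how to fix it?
Bug: 'name' exists in both joined tables, so the database can't tell which one is meant

Fix: Qualify the column with its table alias (c.name)

Corrected query:
SELECT c.name, p.name FROM departments p JOIN staff c ON c.dept_id = p.id

Result:
name  | name   
------+--------
Alice | Finance
Frank | Sales  
Iris  | HR     
Frank | Legal  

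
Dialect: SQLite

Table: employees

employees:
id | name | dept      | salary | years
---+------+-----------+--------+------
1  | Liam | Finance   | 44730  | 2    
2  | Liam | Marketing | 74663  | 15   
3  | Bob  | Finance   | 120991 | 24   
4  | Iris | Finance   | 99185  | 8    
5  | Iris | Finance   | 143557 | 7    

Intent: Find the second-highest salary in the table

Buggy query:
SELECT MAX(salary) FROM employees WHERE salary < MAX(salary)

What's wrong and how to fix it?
Bug: MAX(salary) on the right of the comparison is an aggregate-in-WHERE error

Fix: Put the inner MAX in a scalar subquery

Corrected query:
SELECT MAX(salary) FROM employees WHERE salary < (SELECT MAX(salary) FROM employees)

Result:
MAX(salary)
-----------
120991     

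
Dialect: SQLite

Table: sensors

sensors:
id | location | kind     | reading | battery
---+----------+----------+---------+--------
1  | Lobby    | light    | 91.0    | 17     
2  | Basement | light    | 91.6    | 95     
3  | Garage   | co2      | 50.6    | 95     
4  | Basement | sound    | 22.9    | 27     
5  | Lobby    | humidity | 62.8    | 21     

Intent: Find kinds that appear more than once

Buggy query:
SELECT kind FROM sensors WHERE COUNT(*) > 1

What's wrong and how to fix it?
Bug: WHERE can't reference COUNT(*); aggregates are computed after WHERE

Fix: GROUP BY kind, then filter groups with HAVING COUNT(*) > 1

Corrected query:
SELECT kind FROM sensors GROUP BY kind HAVING COUNT(*) > 1

Result:
kind 
-----
light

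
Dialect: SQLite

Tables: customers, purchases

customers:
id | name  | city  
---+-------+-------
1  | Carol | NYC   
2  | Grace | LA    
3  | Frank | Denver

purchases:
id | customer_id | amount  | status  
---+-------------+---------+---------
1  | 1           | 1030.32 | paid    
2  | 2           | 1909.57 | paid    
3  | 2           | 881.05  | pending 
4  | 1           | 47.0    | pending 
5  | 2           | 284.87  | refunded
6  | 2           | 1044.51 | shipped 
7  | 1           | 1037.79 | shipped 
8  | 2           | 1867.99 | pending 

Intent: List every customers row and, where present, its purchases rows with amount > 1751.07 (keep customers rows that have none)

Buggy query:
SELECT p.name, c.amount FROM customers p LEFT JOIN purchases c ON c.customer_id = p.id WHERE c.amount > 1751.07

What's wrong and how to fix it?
Bug: Filtering c.amount in WHERE discards the NULL rows produced by LEFT JOIN, turning it into an inner join

Fix: Put 'c.amount > 1751.07' in the JOIN's ON clause instead of WHERE

Corrected query:
SELECT p.name, c.amount FROM customers p LEFT JOIN purchases c ON c.customer_id = p.id AND c.amount > 1751.07

Result:
name  | amount 
------+--------
Carol | NULL   
Grace | 1867.99
Grace | 1909.57
Frank | NULL   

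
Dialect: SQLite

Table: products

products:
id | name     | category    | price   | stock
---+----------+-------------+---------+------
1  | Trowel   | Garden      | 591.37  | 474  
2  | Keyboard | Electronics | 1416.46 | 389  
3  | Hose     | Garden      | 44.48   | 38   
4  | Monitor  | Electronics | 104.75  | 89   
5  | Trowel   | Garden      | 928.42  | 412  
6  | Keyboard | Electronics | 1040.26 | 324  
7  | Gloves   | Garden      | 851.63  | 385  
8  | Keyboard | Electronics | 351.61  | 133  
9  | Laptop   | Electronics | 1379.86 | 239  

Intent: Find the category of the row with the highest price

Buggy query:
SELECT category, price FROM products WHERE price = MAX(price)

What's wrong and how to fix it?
Bug: MAX(price) is an aggregate and cannot be used directly in WHERE

Fix: Use a subquery: WHERE price = (SELECT MAX(price) FROM products)

Corrected query:
SELECT category, price FROM products WHERE price = (SELECT MAX(price) FROM products)

Result:
category    | price  
------------+--------
Electronics | 1416.46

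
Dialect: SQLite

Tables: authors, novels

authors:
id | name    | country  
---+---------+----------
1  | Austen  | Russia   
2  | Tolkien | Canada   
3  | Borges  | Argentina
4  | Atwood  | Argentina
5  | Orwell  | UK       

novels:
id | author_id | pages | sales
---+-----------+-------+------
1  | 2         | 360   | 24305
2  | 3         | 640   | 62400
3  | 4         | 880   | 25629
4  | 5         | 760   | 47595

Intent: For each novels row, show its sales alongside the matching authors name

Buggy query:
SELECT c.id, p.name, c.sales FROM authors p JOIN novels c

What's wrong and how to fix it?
Bug: JOIN with no ON clause produces a cartesian product; every novels row pairs with every authors row

Fix: Specify the join condition linking the foreign key to the parent id

Corrected query:
SELECT c.id, p.name, c.sales FROM authors p JOIN novels c ON c.author_id = p.id

Result:
id | name    | sales
---+---------+------
1  | Tolkien | 24305
2  | Borges  | 62400
3  | Atwood  | 25629
4  | Orwell  | 47595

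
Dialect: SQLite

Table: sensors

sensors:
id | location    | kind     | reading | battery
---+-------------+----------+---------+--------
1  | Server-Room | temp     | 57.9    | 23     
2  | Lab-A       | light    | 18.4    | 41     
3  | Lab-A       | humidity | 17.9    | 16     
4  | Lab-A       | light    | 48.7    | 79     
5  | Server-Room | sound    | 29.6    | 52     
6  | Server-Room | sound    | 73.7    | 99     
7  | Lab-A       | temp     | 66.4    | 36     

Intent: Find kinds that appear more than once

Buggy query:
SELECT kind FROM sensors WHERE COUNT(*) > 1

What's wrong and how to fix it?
Bug: COUNT(*) is an aggregate and cannot be used in WHERE

Fix: GROUP BY kind, then filter groups with HAVING COUNT(*) > 1

Corrected query:
SELECT kind FROM sensors GROUP BY kind HAVING COUNT(*) > 1

Result:
kind 
-----
light
sound
temp 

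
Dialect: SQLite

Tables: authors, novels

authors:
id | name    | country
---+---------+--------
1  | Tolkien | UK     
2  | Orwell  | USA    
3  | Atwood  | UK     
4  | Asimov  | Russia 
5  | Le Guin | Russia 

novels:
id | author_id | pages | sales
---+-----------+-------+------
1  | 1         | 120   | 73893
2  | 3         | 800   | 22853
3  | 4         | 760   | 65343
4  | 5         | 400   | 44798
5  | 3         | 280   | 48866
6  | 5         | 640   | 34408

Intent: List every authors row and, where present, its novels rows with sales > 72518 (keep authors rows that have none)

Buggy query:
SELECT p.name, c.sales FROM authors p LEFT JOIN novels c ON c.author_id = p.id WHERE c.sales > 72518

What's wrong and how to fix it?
Bug: Filtering c.sales in WHERE discards the NULL rows produced by LEFT JOIN, turning it into an inner join

Fix: Move the right-table condition into the ON clause so unmatched parents are kept

Corrected query:
SELECT p.name, c.sales FROM authors p LEFT JOIN novels c ON c.author_id = p.id AND c.sales > 72518

Result:
name    | sales
--------+------
Tolkien | 73893
Orwell  | NULL 
Atwood  | NULL 
Asimov  | NULL 
Le Guin | NULL 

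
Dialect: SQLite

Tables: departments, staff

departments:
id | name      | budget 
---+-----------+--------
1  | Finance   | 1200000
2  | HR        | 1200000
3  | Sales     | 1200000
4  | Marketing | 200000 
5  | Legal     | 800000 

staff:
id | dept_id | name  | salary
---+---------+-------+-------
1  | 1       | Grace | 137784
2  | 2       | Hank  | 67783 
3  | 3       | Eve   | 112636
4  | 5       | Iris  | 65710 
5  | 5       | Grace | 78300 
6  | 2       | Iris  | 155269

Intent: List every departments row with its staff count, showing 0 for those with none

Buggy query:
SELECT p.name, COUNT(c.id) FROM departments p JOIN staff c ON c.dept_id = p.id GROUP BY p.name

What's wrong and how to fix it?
Bug: An inner join excludes parents with zero children

Fix: Use LEFT JOIN so parents without children still appear (COUNT(c.id) gives 0)

Corrected query:
SELECT p.name, COUNT(c.id) FROM departments p LEFT JOIN staff c ON c.dept_id = p.id GROUP BY p.name

Result:
name      | COUNT(c.id)
----------+------------
Finance   | 1          
HR        | 2          
Legal     | 2          
Marketing | 0          
Sales     | 1          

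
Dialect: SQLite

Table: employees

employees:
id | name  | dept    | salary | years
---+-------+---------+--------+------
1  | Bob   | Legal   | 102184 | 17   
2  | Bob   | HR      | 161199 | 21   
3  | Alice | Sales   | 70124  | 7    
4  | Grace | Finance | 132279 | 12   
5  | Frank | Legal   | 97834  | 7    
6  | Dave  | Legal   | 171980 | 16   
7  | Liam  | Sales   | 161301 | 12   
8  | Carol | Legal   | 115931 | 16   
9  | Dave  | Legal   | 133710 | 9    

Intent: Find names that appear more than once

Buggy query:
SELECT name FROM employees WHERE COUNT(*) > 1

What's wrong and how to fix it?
Bug: COUNT(*) is an aggregate and cannot be used in WHERE

Fix: Group first, then use HAVING for the count condition

Corrected query:
SELECT name FROM employees GROUP BY name HAVING COUNT(*) > 1

Result:
name
----
Bob 
Dave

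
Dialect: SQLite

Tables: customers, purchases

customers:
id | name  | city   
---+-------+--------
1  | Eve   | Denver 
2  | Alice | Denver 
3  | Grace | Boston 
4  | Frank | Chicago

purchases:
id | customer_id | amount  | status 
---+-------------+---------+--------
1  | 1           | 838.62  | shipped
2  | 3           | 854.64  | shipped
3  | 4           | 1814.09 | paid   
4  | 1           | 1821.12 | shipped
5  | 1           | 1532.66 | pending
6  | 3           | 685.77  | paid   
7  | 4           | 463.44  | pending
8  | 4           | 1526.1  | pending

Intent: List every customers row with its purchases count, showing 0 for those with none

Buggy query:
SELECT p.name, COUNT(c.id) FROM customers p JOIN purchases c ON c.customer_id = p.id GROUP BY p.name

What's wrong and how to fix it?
Bug: INNER JOIN drops customers rows that have no matching purchases rows

Fix: Use LEFT JOIN so parents without children still appear (COUNT(c.id) gives 0)

Corrected query:
SELECT p.name, COUNT(c.id) FROM customers p LEFT JOIN purchases c ON c.customer_id = p.id GROUP BY p.name

Result:
name  | COUNT(c.id)
------+------------
Alice | 0          
Eve   | 3          
Frank | 3          
Grace | 2          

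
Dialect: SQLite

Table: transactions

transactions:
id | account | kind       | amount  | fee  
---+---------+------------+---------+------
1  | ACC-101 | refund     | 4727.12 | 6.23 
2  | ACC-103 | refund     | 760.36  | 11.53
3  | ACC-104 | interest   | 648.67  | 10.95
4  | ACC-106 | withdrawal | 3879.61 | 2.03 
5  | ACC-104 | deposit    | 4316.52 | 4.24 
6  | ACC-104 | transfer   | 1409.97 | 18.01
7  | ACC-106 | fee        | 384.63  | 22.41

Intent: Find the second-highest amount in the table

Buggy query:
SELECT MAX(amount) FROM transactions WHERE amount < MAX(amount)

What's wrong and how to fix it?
Bug: MAX(amount) on the right of the comparison is an aggregate-in-WHERE error

Fix: Compute the overall MAX in a subquery, then take MAX of rows below it

Corrected query:
SELECT MAX(amount) FROM transactions WHERE amount < (SELECT MAX(amount) FROM transactions)

Result:
MAX(amount)
-----------
4316.52    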